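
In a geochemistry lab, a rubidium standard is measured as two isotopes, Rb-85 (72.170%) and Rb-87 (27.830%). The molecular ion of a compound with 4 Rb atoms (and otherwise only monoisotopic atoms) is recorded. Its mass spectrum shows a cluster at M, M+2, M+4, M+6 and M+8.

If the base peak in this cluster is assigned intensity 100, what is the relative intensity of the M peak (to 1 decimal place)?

(0.72170 + 0.27830)^4 gives M 0.2713, M+2 0.4184, M+4 0.2420, M+6 0.0622, M+8 0.0060; the largest is M+2.
P(M+2) = C(4,1) × 0.72170^3 × 0.27830^1 = 4 × 0.37589809 × 0.2783 = 0.418450 (base)
P(M) = C(4,0) × 0.72170^4 × 0.27830^0 = 1 × 0.27128565 × 1.0000 = 0.271286
Relative intensity = 0.271286 / 0.418450 × 100 = 64.8

64.8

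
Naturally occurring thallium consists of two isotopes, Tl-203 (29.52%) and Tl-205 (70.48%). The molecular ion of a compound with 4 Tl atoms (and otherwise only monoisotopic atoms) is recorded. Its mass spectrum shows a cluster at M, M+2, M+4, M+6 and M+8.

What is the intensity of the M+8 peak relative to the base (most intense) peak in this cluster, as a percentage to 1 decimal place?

59.7%

Term probabilities: M 0.0076, M+2 0.0725, M+4 0.2597, M+6 0.4134, M+8 0.2468. Base peak = M+6.
P(M+6) = C(4,3) × 0.2952^1 × 0.7048^3 = 4 × 0.2952 × 0.35010449 = 0.413403 (base)
P(M+8) = C(4,4) × 0.2952^0 × 0.7048^4 = 1 × 1.0000 × 0.24675365 = 0.246754
Relative intensity = 0.246754 / 0.413403 × 100 = 59.7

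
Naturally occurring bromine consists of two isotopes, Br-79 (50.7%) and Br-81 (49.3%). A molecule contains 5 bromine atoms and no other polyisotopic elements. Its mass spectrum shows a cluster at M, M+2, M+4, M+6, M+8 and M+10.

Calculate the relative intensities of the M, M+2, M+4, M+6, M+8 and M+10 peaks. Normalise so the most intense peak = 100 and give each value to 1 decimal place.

The 5 Br atoms are independent, so intensities follow the terms of (0.507 + 0.493)^5.
P(M) = 0.507^5 = 0.033500
P(M+2) = 5 × 0.507^4 × 0.493^1 = 0.162873
P(M+4) = 10 × 0.507^3 × 0.493^2 = 0.316751
P(M+6) = 10 × 0.507^2 × 0.493^3 = 0.308004
P(M+8) = 5 × 0.507^1 × 0.493^4 = 0.149750
P(M+10) = 0.493^5 = 0.029123
The M+4 peak is largest (0.316751); scaling to 100 gives 10.6 : 51.4 : 100.0 : 97.2 : 47.3 : 9.2.

10.6 : 51.4 : 100.0 : 97.2 : 47.3 : 9.2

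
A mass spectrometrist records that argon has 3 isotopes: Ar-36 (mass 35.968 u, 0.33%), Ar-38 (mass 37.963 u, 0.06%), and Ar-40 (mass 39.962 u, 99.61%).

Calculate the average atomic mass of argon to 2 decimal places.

Ar = Σ fᵢ·mᵢ = 0.0033 × 35.968 + 0.0006 × 37.963 + 0.9961 × 39.962
= 0.1187 + 0.0228 + 39.8061 = 39.9476 u

39.95 u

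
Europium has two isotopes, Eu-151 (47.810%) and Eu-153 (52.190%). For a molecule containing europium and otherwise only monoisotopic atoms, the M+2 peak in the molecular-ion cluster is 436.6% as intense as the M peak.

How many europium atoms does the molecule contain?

4

The M+2/M ratio from n Eu atoms is n · q/p = n · 0.52190/0.47810.
n = 4.366 × 0.47810/0.52190 = 4.00 ≈ 4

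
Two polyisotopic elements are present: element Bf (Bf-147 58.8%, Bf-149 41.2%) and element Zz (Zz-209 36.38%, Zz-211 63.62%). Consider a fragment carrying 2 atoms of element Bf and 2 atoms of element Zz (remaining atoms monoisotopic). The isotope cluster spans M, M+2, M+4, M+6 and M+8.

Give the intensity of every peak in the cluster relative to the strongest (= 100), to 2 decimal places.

Element Bf pattern (n=2): 0.345744 : 0.484512 : 0.169744
Element Zz pattern (n=2): 0.13235044 : 0.46289912 : 0.40475044
Convolve the two distributions (both contribute in 2-u steps):
  M: 0.345744×0.13235044 = 0.045759
  M+2: 0.345744×0.46289912 + 0.484512×0.13235044 = 0.224170
  M+4: 0.345744×0.40475044 + 0.484512×0.46289912 + 0.169744×0.13235044 = 0.386686
  M+6: 0.484512×0.40475044 + 0.169744×0.46289912 = 0.274681
  M+8: 0.169744×0.40475044 = 0.068704
Scale to base peak (0.386686) = 100: 11.83 : 57.97 : 100.00 : 71.03 : 17.77

11.83 : 57.97 : 100.00 : 71.03 : 17.77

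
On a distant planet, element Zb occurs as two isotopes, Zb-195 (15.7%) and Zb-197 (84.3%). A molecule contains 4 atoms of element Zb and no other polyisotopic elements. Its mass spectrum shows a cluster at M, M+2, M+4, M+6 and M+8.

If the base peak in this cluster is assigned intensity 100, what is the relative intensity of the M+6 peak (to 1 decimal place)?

74.5

Binomial terms of (0.157 + 0.843)^4: M 0.0006, M+2 0.0130, M+4 0.1051, M+6 0.3762, M+8 0.5050 → M+8 is the base peak.
P(M+8) = C(4,4) × 0.157^0 × 0.843^4 = 1 × 1.0000 × 0.505022 = 0.505022 (base)
P(M+6) = C(4,3) × 0.157^1 × 0.843^3 = 4 × 0.1570 × 0.59907711 = 0.376220
Relative intensity = 0.376220 / 0.505022 × 100 = 74.5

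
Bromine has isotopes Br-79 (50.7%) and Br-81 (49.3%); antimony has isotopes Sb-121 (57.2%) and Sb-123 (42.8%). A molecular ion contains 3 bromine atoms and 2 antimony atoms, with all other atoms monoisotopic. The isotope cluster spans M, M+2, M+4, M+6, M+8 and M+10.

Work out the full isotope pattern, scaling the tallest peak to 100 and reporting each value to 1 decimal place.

Bromine pattern (n=3): 0.13032384 : 0.38017547 : 0.36967753 : 0.11982316
Antimony pattern (n=2): 0.327184 : 0.489632 : 0.183184
Convolve the two distributions (both contribute in 2-u steps):
  M: 0.13032384×0.327184 = 0.042640
  M+2: 0.13032384×0.489632 + 0.38017547×0.327184 = 0.188198
  M+4: 0.13032384×0.183184 + 0.38017547×0.489632 + 0.36967753×0.327184 = 0.330972
  M+6: 0.38017547×0.183184 + 0.36967753×0.489632 + 0.11982316×0.327184 = 0.289852
  M+8: 0.36967753×0.183184 + 0.11982316×0.489632 = 0.126388
  M+10: 0.11982316×0.183184 = 0.021950
Scale to base peak (0.330972) = 100: 12.9 : 56.9 : 100.0 : 87.6 : 38.2 : 6.6

12.9 : 56.9 : 100.0 : 87.6 : 38.2 : 6.6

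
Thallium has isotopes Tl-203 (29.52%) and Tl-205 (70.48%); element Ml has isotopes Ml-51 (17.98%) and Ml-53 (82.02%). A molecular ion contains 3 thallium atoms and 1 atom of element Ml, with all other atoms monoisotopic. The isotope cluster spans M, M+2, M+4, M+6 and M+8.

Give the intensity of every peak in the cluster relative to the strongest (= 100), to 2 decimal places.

Thallium pattern (n=3): 0.02572463 : 0.18425524 : 0.43991564 : 0.35010449
Element Ml pattern (n=1): 0.1798 : 0.8202
Convolve the two distributions (both contribute in 2-u steps):
  M: 0.02572463×0.1798 = 0.004625
  M+2: 0.02572463×0.8202 + 0.18425524×0.1798 = 0.054228
  M+4: 0.18425524×0.8202 + 0.43991564×0.1798 = 0.230223
  M+6: 0.43991564×0.8202 + 0.35010449×0.1798 = 0.423768
  M+8: 0.35010449×0.8202 = 0.287156
Scale to base peak (0.423768) = 100: 1.09 : 12.80 : 54.33 : 100.00 : 67.76

1.09 : 12.80 : 54.33 : 100.00 : 67.76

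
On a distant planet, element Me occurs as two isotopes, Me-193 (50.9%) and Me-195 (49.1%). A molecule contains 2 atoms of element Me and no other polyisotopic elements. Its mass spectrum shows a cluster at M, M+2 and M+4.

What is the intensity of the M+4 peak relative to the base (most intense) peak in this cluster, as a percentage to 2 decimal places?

48.23%

(0.509 + 0.491)^2 gives M 0.2591, M+2 0.4998, M+4 0.2411; the largest is M+2.
P(M+2) = C(2,1) × 0.509^1 × 0.491^1 = 2 × 0.5090 × 0.4910 = 0.499838 (base)
P(M+4) = C(2,2) × 0.509^0 × 0.491^2 = 1 × 1.0000 × 0.241081 = 0.241081
Relative intensity = 0.241081 / 0.499838 × 100 = 48.23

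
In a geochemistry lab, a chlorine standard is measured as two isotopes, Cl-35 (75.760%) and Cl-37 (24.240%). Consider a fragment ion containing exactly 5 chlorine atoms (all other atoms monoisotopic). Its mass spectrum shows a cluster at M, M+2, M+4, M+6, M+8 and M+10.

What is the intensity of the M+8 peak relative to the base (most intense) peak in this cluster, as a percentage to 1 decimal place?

Term probabilities: M 0.2496, M+2 0.3993, M+4 0.2555, M+6 0.0817, M+8 0.0131, M+10 0.0008. Base peak = M+2.
P(M+2) = C(5,1) × 0.75760^4 × 0.24240^1 = 5 × 0.32942751 × 0.2424 = 0.399266 (base)
P(M+8) = C(5,4) × 0.75760^1 × 0.24240^4 = 5 × 0.7576 × 0.00345247 = 0.013078
Relative intensity = 0.013078 / 0.399266 × 100 = 3.3

3.3%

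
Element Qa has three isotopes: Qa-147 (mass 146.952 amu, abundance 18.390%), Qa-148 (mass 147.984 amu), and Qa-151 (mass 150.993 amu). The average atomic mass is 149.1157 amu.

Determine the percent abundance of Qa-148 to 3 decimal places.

37.692%

Let x and y be the fractions of Qa-148 and Qa-151. Then x + y = 1 − 0.18390 = 0.81610 and 147.984x + 150.993y = 149.1157 − 0.18390×146.952 = 122.0912272.
Substituting: 147.984x + 150.993(0.81610 − x) = 122.0912272
(147.984 − 150.993)x = -1.1341601  ⇒  x = 0.37692, y = 0.43918
Qa-148: 37.692%, Qa-151: 43.918%.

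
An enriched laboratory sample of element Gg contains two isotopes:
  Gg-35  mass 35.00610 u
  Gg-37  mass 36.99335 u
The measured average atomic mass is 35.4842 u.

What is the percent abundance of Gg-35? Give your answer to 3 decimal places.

75.942%

With x = fraction of Gg-35 (so Gg-37 is 1 − x):
35.00610·x + 36.99335·(1 − x) = 35.4842
(35.00610 − 36.99335)·x = 35.4842 − 36.99335
x = -1.50915 / -1.98725 = 0.75942 → 75.942% Gg-35, 24.058% Gg-37.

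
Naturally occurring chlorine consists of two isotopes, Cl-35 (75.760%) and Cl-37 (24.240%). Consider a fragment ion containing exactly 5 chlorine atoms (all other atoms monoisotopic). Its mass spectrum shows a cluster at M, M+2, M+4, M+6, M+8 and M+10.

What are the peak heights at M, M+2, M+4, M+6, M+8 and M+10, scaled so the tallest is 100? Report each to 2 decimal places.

The 5 Cl atoms are independent, so intensities follow the terms of (0.75760 + 0.24240)^5.
P(M) = 0.75760^5 = 0.249574
P(M+2) = 5 × 0.75760^4 × 0.24240^1 = 0.399266
P(M+4) = 10 × 0.75760^3 × 0.24240^2 = 0.255497
P(M+6) = 10 × 0.75760^2 × 0.24240^3 = 0.081748
P(M+8) = 5 × 0.75760^1 × 0.24240^4 = 0.013078
P(M+10) = 0.24240^5 = 0.000837
The M+2 peak is largest (0.399266); scaling to 100 gives 62.51 : 100.00 : 63.99 : 20.47 : 3.28 : 0.21.

62.51 : 100.00 : 63.99 : 20.47 : 3.28 : 0.21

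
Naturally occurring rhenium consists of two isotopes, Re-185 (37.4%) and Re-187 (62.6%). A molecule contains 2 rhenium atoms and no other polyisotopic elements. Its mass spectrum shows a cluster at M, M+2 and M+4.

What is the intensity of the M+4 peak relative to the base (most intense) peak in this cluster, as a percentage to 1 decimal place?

83.7%

Term probabilities: M 0.1399, M+2 0.4682, M+4 0.3919. Base peak = M+2.
P(M+2) = C(2,1) × 0.374^1 × 0.626^1 = 2 × 0.3740 × 0.6260 = 0.468248 (base)
P(M+4) = C(2,2) × 0.374^0 × 0.626^2 = 1 × 1.0000 × 0.391876 = 0.391876
Relative intensity = 0.391876 / 0.468248 × 100 = 83.7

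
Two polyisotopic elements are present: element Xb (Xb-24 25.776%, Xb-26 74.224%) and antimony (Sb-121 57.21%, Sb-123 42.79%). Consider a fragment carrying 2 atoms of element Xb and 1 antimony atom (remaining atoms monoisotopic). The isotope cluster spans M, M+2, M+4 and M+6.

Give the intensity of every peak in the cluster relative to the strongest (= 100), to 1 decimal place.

7.9 : 51.6 : 100.0 : 49.2

Element Xb pattern (n=2): 0.06644022 : 0.38263956 : 0.55092022
Antimony pattern (n=1): 0.5721 : 0.4279
Convolve the two distributions (both contribute in 2-u steps):
  M: 0.06644022×0.5721 = 0.038010
  M+2: 0.06644022×0.4279 + 0.38263956×0.5721 = 0.247338
  M+4: 0.38263956×0.4279 + 0.55092022×0.5721 = 0.478913
  M+6: 0.55092022×0.4279 = 0.235739
Scale to base peak (0.478913) = 100: 7.9 : 51.6 : 100.0 : 49.2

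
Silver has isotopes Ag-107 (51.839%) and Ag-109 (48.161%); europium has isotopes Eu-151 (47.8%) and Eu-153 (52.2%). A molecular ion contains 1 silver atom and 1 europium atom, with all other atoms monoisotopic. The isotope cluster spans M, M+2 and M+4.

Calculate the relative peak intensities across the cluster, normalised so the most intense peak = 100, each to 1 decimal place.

Silver pattern (n=1): 0.51839 : 0.48161
Europium pattern (n=1): 0.4780 : 0.5220
Convolve the two distributions (both contribute in 2-u steps):
  M: 0.51839×0.4780 = 0.247790
  M+2: 0.51839×0.5220 + 0.48161×0.4780 = 0.500809
  M+4: 0.48161×0.5220 = 0.251400
Scale to base peak (0.500809) = 100: 49.5 : 100.0 : 50.2

49.5 : 100.0 : 50.2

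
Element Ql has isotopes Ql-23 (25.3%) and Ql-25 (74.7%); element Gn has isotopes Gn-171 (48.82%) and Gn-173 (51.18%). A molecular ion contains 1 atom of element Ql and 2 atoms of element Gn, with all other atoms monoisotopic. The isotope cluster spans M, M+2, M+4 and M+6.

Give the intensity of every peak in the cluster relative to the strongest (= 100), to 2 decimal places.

13.72 : 69.27 : 100.00 : 44.51

Element Ql pattern (n=1): 0.2530 : 0.7470
Element Gn pattern (n=2): 0.23833924 : 0.49972152 : 0.26193924
Convolve the two distributions (both contribute in 2-u steps):
  M: 0.2530×0.23833924 = 0.060300
  M+2: 0.2530×0.49972152 + 0.7470×0.23833924 = 0.304469
  M+4: 0.2530×0.26193924 + 0.7470×0.49972152 = 0.439563
  M+6: 0.7470×0.26193924 = 0.195669
Scale to base peak (0.439563) = 100: 13.72 : 69.27 : 100.00 : 44.51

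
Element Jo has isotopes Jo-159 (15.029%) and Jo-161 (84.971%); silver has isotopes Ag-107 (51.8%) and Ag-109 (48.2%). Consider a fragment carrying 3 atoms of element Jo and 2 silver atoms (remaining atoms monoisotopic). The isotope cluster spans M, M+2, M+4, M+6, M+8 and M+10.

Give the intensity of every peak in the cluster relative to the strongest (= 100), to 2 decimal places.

Element Jo pattern (n=3): 0.00339461 : 0.05757741 : 0.32553133 : 0.61349664
Silver pattern (n=2): 0.268324 : 0.499352 : 0.232324
Convolve the two distributions (both contribute in 2-u steps):
  M: 0.00339461×0.268324 = 0.000911
  M+2: 0.00339461×0.499352 + 0.05757741×0.268324 = 0.017145
  M+4: 0.00339461×0.232324 + 0.05757741×0.499352 + 0.32553133×0.268324 = 0.116888
  M+6: 0.05757741×0.232324 + 0.32553133×0.499352 + 0.61349664×0.268324 = 0.340547
  M+8: 0.32553133×0.232324 + 0.61349664×0.499352 = 0.381980
  M+10: 0.61349664×0.232324 = 0.142530
Scale to base peak (0.381980) = 100: 0.24 : 4.49 : 30.60 : 89.15 : 100.00 : 37.31

0.24 : 4.49 : 30.60 : 89.15 : 100.00 : 37.31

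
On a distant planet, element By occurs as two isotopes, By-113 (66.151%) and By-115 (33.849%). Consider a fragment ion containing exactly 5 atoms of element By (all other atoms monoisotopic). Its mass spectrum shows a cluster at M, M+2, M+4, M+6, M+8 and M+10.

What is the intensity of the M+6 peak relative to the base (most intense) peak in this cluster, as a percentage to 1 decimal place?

(0.66151 + 0.33849)^5 gives M 0.1267, M+2 0.3241, M+4 0.3317, M+6 0.1697, M+8 0.0434, M+10 0.0044; the largest is M+4.
P(M+4) = C(5,2) × 0.66151^3 × 0.33849^2 = 10 × 0.28947379 × 0.11457548 = 0.331666 (base)
P(M+6) = C(5,3) × 0.66151^2 × 0.33849^3 = 10 × 0.43759548 × 0.03878265 = 0.169711
Relative intensity = 0.169711 / 0.331666 × 100 = 51.2

51.2%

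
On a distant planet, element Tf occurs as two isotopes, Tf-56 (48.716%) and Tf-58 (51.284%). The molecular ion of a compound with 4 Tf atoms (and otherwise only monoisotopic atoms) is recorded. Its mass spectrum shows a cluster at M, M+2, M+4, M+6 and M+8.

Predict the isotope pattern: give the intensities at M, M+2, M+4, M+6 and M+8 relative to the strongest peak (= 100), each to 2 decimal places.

Each Tf atom is independently Tf-56 (p = 0.48716) or Tf-58 (q = 0.51284); the cluster is the binomial expansion (p + q)^4.
P(M) = 0.48716^4 = 0.056323
P(M+2) = 4 × 0.48716^3 × 0.51284^1 = 0.237168
P(M+4) = 6 × 0.48716^2 × 0.51284^2 = 0.374506
P(M+6) = 4 × 0.48716^1 × 0.51284^3 = 0.262831
P(M+8) = 0.51284^4 = 0.069172
The M+4 peak is largest (0.374506); scaling to 100 gives 15.04 : 63.33 : 100.00 : 70.18 : 18.47.

15.04 : 63.33 : 100.00 : 70.18 : 18.47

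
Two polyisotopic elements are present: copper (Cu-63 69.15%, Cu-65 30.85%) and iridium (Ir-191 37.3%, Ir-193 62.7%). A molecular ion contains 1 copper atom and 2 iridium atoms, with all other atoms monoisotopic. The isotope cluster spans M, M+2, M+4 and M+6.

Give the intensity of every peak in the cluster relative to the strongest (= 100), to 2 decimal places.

23.12 : 88.04 : 100.00 : 29.14

Copper pattern (n=1): 0.6915 : 0.3085
Iridium pattern (n=2): 0.139129 : 0.467742 : 0.393129
Convolve the two distributions (both contribute in 2-u steps):
  M: 0.6915×0.139129 = 0.096208
  M+2: 0.6915×0.467742 + 0.3085×0.139129 = 0.366365
  M+4: 0.6915×0.393129 + 0.3085×0.467742 = 0.416147
  M+6: 0.3085×0.393129 = 0.121280
Scale to base peak (0.416147) = 100: 23.12 : 88.04 : 100.00 : 29.14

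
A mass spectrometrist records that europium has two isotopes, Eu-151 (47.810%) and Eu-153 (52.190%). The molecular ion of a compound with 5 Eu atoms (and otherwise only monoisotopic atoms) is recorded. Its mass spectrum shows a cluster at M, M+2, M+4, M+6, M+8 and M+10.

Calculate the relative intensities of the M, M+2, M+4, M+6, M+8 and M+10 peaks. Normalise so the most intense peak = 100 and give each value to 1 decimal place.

7.7 : 42.0 : 91.6 : 100.0 : 54.6 : 11.9

The 5 Eu atoms are independent, so intensities follow the terms of (0.47810 + 0.52190)^5.
P(M) = 0.47810^5 = 0.024980
P(M+2) = 5 × 0.47810^4 × 0.52190^1 = 0.136343
P(M+4) = 10 × 0.47810^3 × 0.52190^2 = 0.297667
P(M+6) = 10 × 0.47810^2 × 0.52190^3 = 0.324937
P(M+8) = 5 × 0.47810^1 × 0.52190^4 = 0.177353
P(M+10) = 0.52190^5 = 0.038720
The M+6 peak is largest (0.324937); scaling to 100 gives 7.7 : 42.0 : 91.6 : 100.0 : 54.6 : 11.9.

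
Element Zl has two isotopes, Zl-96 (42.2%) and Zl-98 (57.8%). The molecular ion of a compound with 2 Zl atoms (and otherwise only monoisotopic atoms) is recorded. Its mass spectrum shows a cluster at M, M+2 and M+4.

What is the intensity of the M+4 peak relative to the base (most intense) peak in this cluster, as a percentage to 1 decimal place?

(0.422 + 0.578)^2 gives M 0.1781, M+2 0.4878, M+4 0.3341; the largest is M+2.
P(M+2) = C(2,1) × 0.422^1 × 0.578^1 = 2 × 0.4220 × 0.5780 = 0.487832 (base)
P(M+4) = C(2,2) × 0.422^0 × 0.578^2 = 1 × 1.0000 × 0.334084 = 0.334084
Relative intensity = 0.334084 / 0.487832 × 100 = 68.5

68.5%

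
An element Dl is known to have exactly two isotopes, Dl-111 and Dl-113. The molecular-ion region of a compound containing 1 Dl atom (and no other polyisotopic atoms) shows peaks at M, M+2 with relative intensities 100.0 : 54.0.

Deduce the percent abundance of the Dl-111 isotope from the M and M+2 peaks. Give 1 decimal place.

64.9%

Write p for the Dl-111 fraction. I(M+2)/I(M) = [C(1,1)·p^0·(1−p)] / p^1 = 1·(1−p)/p = 54.0/100.0 = 0.5400
(1−p)/p = 0.5400/1 = 0.5400  ⇒  p = 1/(1 + 0.5400) = 0.6494
Dl-111: 64.9%, Dl-113: 35.1%.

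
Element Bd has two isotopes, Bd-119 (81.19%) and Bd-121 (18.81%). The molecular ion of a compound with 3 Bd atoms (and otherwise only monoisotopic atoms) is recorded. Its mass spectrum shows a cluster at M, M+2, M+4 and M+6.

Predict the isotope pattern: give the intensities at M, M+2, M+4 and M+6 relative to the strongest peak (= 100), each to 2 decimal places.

Each Bd atom is independently Bd-119 (p = 0.8119) or Bd-121 (q = 0.1881); the cluster is the binomial expansion (p + q)^3.
P(M) = 0.8119^3 = 0.535190
P(M+2) = 3 × 0.8119^2 × 0.1881^1 = 0.371976
P(M+4) = 3 × 0.8119^1 × 0.1881^2 = 0.086179
P(M+6) = 0.1881^3 = 0.006655
The M peak is largest (0.535190); scaling to 100 gives 100.00 : 69.50 : 16.10 : 1.24.

100.00 : 69.50 : 16.10 : 1.24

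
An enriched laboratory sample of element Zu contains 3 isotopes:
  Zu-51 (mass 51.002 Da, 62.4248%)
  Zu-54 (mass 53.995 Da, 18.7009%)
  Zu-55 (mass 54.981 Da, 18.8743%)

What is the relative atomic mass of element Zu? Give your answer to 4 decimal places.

Weight each isotope mass by its fractional abundance: 0.624248 × 51.002 + 0.187009 × 53.995 + 0.188743 × 54.981
= 31.83790 + 10.09755 + 10.37728 = 52.31273 Da

52.3127 Da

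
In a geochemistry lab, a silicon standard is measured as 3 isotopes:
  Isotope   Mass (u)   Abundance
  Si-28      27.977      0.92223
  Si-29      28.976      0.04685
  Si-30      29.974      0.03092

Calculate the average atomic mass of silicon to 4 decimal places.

28.0856 u

The abundance-weighted mean is 0.92223 × 27.977 + 0.04685 × 28.976 + 0.03092 × 29.974
= 25.80123 + 1.35753 + 0.92680 = 28.08556 u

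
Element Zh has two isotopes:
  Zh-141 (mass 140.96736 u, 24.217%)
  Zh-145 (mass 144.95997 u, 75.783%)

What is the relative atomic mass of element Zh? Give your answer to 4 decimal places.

143.9931 u

Ar = Σ fᵢ·mᵢ = 0.24217 × 140.96736 + 0.75783 × 144.95997
= 34.138066 + 109.855014 = 143.993080 u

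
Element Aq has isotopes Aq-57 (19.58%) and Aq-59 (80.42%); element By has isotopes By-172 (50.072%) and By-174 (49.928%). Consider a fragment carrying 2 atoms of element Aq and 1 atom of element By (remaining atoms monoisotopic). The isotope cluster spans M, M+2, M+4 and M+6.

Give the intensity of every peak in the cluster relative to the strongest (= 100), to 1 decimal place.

Element Aq pattern (n=2): 0.03833764 : 0.31492472 : 0.64673764
Element By pattern (n=1): 0.50072 : 0.49928
Convolve the two distributions (both contribute in 2-u steps):
  M: 0.03833764×0.50072 = 0.019196
  M+2: 0.03833764×0.49928 + 0.31492472×0.50072 = 0.176830
  M+4: 0.31492472×0.49928 + 0.64673764×0.50072 = 0.481070
  M+6: 0.64673764×0.49928 = 0.322903
Scale to base peak (0.481070) = 100: 4.0 : 36.8 : 100.0 : 67.1

4.0 : 36.8 : 100.0 : 67.1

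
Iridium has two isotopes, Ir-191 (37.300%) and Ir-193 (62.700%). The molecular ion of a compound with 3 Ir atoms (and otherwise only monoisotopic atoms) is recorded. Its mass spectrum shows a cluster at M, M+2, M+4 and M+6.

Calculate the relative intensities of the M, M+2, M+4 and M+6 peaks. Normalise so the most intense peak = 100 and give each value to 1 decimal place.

Each Ir atom is independently Ir-191 (p = 0.37300) or Ir-193 (q = 0.62700); the cluster is the binomial expansion (p + q)^3.
P(M) = 0.37300^3 = 0.051895
P(M+2) = 3 × 0.37300^2 × 0.62700^1 = 0.261702
P(M+4) = 3 × 0.37300^1 × 0.62700^2 = 0.439911
P(M+6) = 0.62700^3 = 0.246492
The M+4 peak is largest (0.439911); scaling to 100 gives 11.8 : 59.5 : 100.0 : 56.0.

11.8 : 59.5 : 100.0 : 56.0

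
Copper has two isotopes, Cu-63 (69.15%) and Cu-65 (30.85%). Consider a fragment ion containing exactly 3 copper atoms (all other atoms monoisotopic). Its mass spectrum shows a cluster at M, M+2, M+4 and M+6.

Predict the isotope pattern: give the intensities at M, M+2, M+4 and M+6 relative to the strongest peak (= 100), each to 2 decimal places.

74.72 : 100.00 : 44.61 : 6.63

The 3 Cu atoms are independent, so intensities follow the terms of (0.6915 + 0.3085)^3.
P(M) = 0.6915^3 = 0.330656
P(M+2) = 3 × 0.6915^2 × 0.3085^1 = 0.442548
P(M+4) = 3 × 0.6915^1 × 0.3085^2 = 0.197435
P(M+6) = 0.3085^3 = 0.029361
The M+2 peak is largest (0.442548); scaling to 100 gives 74.72 : 100.00 : 44.61 : 6.63.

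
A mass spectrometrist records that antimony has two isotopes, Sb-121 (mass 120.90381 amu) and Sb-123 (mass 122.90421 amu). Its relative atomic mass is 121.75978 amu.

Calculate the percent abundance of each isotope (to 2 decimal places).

Let x be the fractional abundance of Sb-121; then Sb-123 has abundance 1 − x.
120.90381·x + 122.90421·(1 − x) = 121.75978
(120.90381 − 122.90421)·x = 121.75978 − 122.90421
x = -1.14443 / -2.00040 = 0.57210 → 57.21% Sb-121, 42.79% Sb-123.

Sb-121: 57.21%, Sb-123: 42.79%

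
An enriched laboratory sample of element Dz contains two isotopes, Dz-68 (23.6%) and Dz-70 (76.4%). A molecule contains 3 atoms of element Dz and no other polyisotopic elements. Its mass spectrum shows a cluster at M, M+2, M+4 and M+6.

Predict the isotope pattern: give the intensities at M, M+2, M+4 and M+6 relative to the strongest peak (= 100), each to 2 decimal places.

2.95 : 28.63 : 92.67 : 100.00

The 3 Dz atoms are independent, so intensities follow the terms of (0.236 + 0.764)^3.
P(M) = 0.236^3 = 0.013144
P(M+2) = 3 × 0.236^2 × 0.764^1 = 0.127655
P(M+4) = 3 × 0.236^1 × 0.764^2 = 0.413257
P(M+6) = 0.764^3 = 0.445944
The M+6 peak is largest (0.445944); scaling to 100 gives 2.95 : 28.63 : 92.67 : 100.00.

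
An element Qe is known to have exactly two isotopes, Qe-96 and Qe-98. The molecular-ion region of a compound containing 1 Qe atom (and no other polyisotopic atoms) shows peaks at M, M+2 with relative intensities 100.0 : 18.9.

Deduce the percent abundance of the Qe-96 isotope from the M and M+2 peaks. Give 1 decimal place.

84.1%

If p is the fraction of Qe that is Qe-96, then I(M+2)/I(M) = [C(1,1)·p^0·(1−p)] / p^1 = 1·(1−p)/p = 18.9/100.0 = 0.1890
(1−p)/p = 0.1890/1 = 0.1890  ⇒  p = 1/(1 + 0.1890) = 0.8410
Qe-96: 84.1%, Qe-98: 15.9%.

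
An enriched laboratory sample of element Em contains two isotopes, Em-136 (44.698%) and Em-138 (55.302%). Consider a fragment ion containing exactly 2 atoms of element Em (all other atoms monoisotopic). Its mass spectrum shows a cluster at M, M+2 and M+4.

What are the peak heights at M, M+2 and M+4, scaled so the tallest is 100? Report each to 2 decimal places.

The 2 Em atoms are independent, so intensities follow the terms of (0.44698 + 0.55302)^2.
P(M) = 0.44698^2 = 0.199791
P(M+2) = 2 × 0.44698^1 × 0.55302^1 = 0.494378
P(M+4) = 0.55302^2 = 0.305831
The M+2 peak is largest (0.494378); scaling to 100 gives 40.41 : 100.00 : 61.86.

40.41 : 100.00 : 61.86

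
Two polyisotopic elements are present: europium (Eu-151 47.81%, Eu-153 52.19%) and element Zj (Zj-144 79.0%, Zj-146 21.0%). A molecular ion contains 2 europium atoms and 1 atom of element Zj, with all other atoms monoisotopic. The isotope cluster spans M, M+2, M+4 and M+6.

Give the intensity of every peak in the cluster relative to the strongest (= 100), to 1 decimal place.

40.8 : 100.0 : 72.4 : 12.9

Europium pattern (n=2): 0.22857961 : 0.49904078 : 0.27237961
Element Zj pattern (n=1): 0.7900 : 0.2100
Convolve the two distributions (both contribute in 2-u steps):
  M: 0.22857961×0.7900 = 0.180578
  M+2: 0.22857961×0.2100 + 0.49904078×0.7900 = 0.442244
  M+4: 0.49904078×0.2100 + 0.27237961×0.7900 = 0.319978
  M+6: 0.27237961×0.2100 = 0.057200
Scale to base peak (0.442244) = 100: 40.8 : 100.0 : 72.4 : 12.9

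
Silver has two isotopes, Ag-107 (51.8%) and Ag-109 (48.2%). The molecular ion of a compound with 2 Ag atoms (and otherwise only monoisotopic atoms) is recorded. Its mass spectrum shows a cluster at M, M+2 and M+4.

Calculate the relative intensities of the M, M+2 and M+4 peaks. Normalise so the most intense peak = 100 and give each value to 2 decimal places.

The 2 Ag atoms are independent, so intensities follow the terms of (0.518 + 0.482)^2.
P(M) = 0.518^2 = 0.268324
P(M+2) = 2 × 0.518^1 × 0.482^1 = 0.499352
P(M+4) = 0.482^2 = 0.232324
The M+2 peak is largest (0.499352); scaling to 100 gives 53.73 : 100.00 : 46.53.

53.73 : 100.00 : 46.53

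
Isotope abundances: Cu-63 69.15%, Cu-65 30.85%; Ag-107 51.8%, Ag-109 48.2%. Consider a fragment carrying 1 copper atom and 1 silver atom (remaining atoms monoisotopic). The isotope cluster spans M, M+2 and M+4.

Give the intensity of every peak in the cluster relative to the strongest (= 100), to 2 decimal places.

Copper pattern (n=1): 0.6915 : 0.3085
Silver pattern (n=1): 0.5180 : 0.4820
Convolve the two distributions (both contribute in 2-u steps):
  M: 0.6915×0.5180 = 0.358197
  M+2: 0.6915×0.4820 + 0.3085×0.5180 = 0.493106
  M+4: 0.3085×0.4820 = 0.148697
Scale to base peak (0.493106) = 100: 72.64 : 100.00 : 30.16

72.64 : 100.00 : 30.16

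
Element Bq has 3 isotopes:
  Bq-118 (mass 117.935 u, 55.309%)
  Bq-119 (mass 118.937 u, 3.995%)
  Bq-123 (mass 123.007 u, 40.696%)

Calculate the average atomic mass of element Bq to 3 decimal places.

Ar = Σ fᵢ·mᵢ = 0.55309 × 117.935 + 0.03995 × 118.937 + 0.40696 × 123.007
= 65.2287 + 4.7515 + 50.0589 = 120.0391 u

120.039 u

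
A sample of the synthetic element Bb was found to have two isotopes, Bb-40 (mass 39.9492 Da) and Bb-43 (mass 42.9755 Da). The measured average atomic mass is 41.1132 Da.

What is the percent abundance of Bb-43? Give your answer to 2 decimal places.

Writing the weighted mean with unknown fraction x of Bb-40:
39.9492·x + 42.9755·(1 − x) = 41.1132
(39.9492 − 42.9755)·x = 41.1132 − 42.9755
x = -1.8623 / -3.0263 = 0.61537 → 61.54% Bb-40, 38.46% Bb-43.

38.46%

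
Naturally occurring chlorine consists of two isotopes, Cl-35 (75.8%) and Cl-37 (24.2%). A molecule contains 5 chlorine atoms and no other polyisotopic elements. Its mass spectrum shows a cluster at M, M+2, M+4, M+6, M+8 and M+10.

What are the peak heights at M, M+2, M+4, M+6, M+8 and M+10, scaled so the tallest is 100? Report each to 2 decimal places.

62.64 : 100.00 : 63.85 : 20.39 : 3.25 : 0.21

Each Cl atom is independently Cl-35 (p = 0.758) or Cl-37 (q = 0.242); the cluster is the binomial expansion (p + q)^5.
P(M) = 0.758^5 = 0.250234
P(M+2) = 5 × 0.758^4 × 0.242^1 = 0.399450
P(M+4) = 10 × 0.758^3 × 0.242^2 = 0.255058
P(M+6) = 10 × 0.758^2 × 0.242^3 = 0.081430
P(M+8) = 5 × 0.758^1 × 0.242^4 = 0.012999
P(M+10) = 0.242^5 = 0.000830
The M+2 peak is largest (0.399450); scaling to 100 gives 62.64 : 100.00 : 63.85 : 20.39 : 3.25 : 0.21.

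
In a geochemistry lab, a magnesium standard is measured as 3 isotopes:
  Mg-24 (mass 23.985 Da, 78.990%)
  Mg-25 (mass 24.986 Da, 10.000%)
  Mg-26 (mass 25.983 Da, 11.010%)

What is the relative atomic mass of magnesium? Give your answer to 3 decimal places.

The abundance-weighted mean is 0.78990 × 23.985 + 0.10000 × 24.986 + 0.11010 × 25.983
= 18.9458 + 2.4986 + 2.8607 = 24.3051 Da

24.305 Da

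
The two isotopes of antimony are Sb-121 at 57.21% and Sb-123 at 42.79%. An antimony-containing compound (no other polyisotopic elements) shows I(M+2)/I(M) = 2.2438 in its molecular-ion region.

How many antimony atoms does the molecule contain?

3

With n Sb atoms, P(M+2)/P(M) = C(n,1)·p^(n−1)q / p^n = n·q/p = n · 0.4279/0.5721.
n = 2.2438 × 0.5721/0.4279 = 3.00 ≈ 3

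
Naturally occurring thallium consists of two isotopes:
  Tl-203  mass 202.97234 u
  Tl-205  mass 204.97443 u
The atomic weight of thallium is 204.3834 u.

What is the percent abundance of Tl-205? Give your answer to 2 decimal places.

Writing the weighted mean with unknown fraction x of Tl-203:
202.97234·x + 204.97443·(1 − x) = 204.3834
(202.97234 − 204.97443)·x = 204.3834 − 204.97443
x = -0.59103 / -2.00209 = 0.29521 → 29.52% Tl-203, 70.48% Tl-205.

70.48%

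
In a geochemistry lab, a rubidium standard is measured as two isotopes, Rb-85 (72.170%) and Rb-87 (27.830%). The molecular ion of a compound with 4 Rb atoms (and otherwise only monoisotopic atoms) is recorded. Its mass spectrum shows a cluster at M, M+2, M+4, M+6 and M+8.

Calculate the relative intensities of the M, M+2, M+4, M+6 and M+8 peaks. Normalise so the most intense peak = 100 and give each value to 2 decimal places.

64.83 : 100.00 : 57.84 : 14.87 : 1.43

Each Rb atom is independently Rb-85 (p = 0.72170) or Rb-87 (q = 0.27830); the cluster is the binomial expansion (p + q)^4.
P(M) = 0.72170^4 = 0.271286
P(M+2) = 4 × 0.72170^3 × 0.27830^1 = 0.418450
P(M+4) = 6 × 0.72170^2 × 0.27830^2 = 0.242042
P(M+6) = 4 × 0.72170^1 × 0.27830^3 = 0.062224
P(M+8) = 0.27830^4 = 0.005999
The M+2 peak is largest (0.418450); scaling to 100 gives 64.83 : 100.00 : 57.84 : 14.87 : 1.43.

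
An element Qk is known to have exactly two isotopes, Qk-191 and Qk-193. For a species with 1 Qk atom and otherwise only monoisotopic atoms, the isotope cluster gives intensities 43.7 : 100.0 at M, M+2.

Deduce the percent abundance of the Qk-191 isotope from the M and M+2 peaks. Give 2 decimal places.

30.41%

Let p = fractional abundance of Qk-191. I(M+2)/I(M) = [C(1,1)·p^0·(1−p)] / p^1 = 1·(1−p)/p = 100.0/43.7 = 2.2883
(1−p)/p = 2.2883/1 = 2.2883  ⇒  p = 1/(1 + 2.2883) = 0.3041
Qk-191: 30.41%, Qk-193: 69.59%.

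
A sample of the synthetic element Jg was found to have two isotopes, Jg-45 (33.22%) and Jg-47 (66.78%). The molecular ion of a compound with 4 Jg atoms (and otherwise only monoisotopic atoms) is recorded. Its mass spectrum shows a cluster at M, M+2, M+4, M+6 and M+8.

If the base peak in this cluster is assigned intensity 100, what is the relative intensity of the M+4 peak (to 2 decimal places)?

Term probabilities: M 0.0122, M+2 0.0979, M+4 0.2953, M+6 0.3957, M+8 0.1989. Base peak = M+6.
P(M+6) = C(4,3) × 0.3322^1 × 0.6678^3 = 4 × 0.3322 × 0.29780998 = 0.395730 (base)
P(M+4) = C(4,2) × 0.3322^2 × 0.6678^2 = 6 × 0.11035684 × 0.44595684 = 0.295286
Relative intensity = 0.295286 / 0.395730 × 100 = 74.62

74.62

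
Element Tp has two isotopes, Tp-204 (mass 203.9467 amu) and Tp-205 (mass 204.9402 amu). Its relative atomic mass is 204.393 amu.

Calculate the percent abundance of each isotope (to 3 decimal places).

Let x be the fractional abundance of Tp-204; then Tp-205 has abundance 1 − x.
203.9467·x + 204.9402·(1 − x) = 204.393
(203.9467 − 204.9402)·x = 204.393 − 204.9402
x = -0.5472 / -0.9935 = 0.55078 → 55.078% Tp-204, 44.922% Tp-205.

Tp-204: 55.078%, Tp-205: 44.922%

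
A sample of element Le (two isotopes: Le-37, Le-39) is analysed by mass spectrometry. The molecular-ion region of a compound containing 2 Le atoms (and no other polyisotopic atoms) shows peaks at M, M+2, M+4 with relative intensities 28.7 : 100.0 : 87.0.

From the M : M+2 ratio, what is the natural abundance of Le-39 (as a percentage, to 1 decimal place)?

Let p = fractional abundance of Le-37. I(M+2)/I(M) = [C(2,1)·p^1·(1−p)] / p^2 = 2·(1−p)/p = 100.0/28.7 = 3.4843
(1−p)/p = 3.4843/2 = 1.7422  ⇒  p = 1/(1 + 1.7422) = 0.3647
Le-37: 36.5%, Le-39: 63.5%.

63.5%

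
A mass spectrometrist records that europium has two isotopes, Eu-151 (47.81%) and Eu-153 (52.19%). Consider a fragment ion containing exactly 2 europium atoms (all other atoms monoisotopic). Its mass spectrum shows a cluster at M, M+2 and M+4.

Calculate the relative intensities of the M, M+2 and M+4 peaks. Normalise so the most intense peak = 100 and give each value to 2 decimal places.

The 2 Eu atoms are independent, so intensities follow the terms of (0.4781 + 0.5219)^2.
P(M) = 0.4781^2 = 0.228580
P(M+2) = 2 × 0.4781^1 × 0.5219^1 = 0.499041
P(M+4) = 0.5219^2 = 0.272380
The M+2 peak is largest (0.499041); scaling to 100 gives 45.80 : 100.00 : 54.58.

45.80 : 100.00 : 54.58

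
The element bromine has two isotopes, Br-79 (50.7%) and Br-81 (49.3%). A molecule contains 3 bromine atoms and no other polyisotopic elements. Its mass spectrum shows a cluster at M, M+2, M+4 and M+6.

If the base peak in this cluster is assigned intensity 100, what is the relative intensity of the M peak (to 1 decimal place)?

Binomial terms of (0.507 + 0.493)^3: M 0.1303, M+2 0.3802, M+4 0.3697, M+6 0.1198 → M+2 is the base peak.
P(M+2) = C(3,1) × 0.507^2 × 0.493^1 = 3 × 0.257049 × 0.4930 = 0.380175 (base)
P(M) = C(3,0) × 0.507^3 × 0.493^0 = 1 × 0.13032384 × 1.0000 = 0.130324
Relative intensity = 0.130324 / 0.380175 × 100 = 34.3

34.3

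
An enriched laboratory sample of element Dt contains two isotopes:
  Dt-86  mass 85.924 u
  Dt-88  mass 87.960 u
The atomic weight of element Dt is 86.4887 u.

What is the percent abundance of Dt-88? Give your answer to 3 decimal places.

27.736%

Writing the weighted mean with unknown fraction x of Dt-86:
85.924·x + 87.960·(1 − x) = 86.4887
(85.924 − 87.960)·x = 86.4887 − 87.960
x = -1.4713 / -2.036 = 0.72264 → 72.264% Dt-86, 27.736% Dt-88.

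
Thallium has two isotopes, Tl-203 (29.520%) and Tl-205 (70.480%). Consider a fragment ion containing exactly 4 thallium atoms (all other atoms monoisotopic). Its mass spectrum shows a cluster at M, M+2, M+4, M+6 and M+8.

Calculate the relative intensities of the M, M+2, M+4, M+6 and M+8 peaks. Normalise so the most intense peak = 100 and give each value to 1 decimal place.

1.8 : 17.5 : 62.8 : 100.0 : 59.7

Each Tl atom is independently Tl-203 (p = 0.29520) or Tl-205 (q = 0.70480); the cluster is the binomial expansion (p + q)^4.
P(M) = 0.29520^4 = 0.007594
P(M+2) = 4 × 0.29520^3 × 0.70480^1 = 0.072523
P(M+4) = 6 × 0.29520^2 × 0.70480^2 = 0.259726
P(M+6) = 4 × 0.29520^1 × 0.70480^3 = 0.413403
P(M+8) = 0.70480^4 = 0.246754
The M+6 peak is largest (0.413403); scaling to 100 gives 1.8 : 17.5 : 62.8 : 100.0 : 59.7.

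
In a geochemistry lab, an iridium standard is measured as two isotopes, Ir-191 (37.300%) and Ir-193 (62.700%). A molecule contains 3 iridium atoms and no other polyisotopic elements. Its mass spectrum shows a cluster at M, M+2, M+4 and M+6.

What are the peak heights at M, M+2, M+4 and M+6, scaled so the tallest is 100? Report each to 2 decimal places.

11.80 : 59.49 : 100.00 : 56.03

Each Ir atom is independently Ir-191 (p = 0.37300) or Ir-193 (q = 0.62700); the cluster is the binomial expansion (p + q)^3.
P(M) = 0.37300^3 = 0.051895
P(M+2) = 3 × 0.37300^2 × 0.62700^1 = 0.261702
P(M+4) = 3 × 0.37300^1 × 0.62700^2 = 0.439911
P(M+6) = 0.62700^3 = 0.246492
The M+4 peak is largest (0.439911); scaling to 100 gives 11.80 : 59.49 : 100.00 : 56.03.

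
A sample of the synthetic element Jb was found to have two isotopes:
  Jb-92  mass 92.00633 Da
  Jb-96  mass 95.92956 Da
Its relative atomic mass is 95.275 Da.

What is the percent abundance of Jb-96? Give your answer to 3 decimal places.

Let x be the fractional abundance of Jb-92; then Jb-96 has abundance 1 − x.
92.00633·x + 95.92956·(1 − x) = 95.275
(92.00633 − 95.92956)·x = 95.275 − 95.92956
x = -0.65456 / -3.92323 = 0.16684 → 16.684% Jb-92, 83.316% Jb-96.

83.316%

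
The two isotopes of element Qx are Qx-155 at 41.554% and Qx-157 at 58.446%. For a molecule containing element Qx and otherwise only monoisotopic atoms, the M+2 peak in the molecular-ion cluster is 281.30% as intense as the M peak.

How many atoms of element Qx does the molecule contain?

For n independent Qx atoms, I(M+2)/I(M) = n · (abundance Qx-157) / (abundance Qx-155) = n · 0.58446/0.41554.
n = 2.8130 × 0.41554/0.58446 = 2.00 ≈ 2

2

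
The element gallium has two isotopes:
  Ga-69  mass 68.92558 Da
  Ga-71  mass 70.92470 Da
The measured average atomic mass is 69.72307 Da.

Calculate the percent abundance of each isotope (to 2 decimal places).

Writing the weighted mean with unknown fraction x of Ga-69:
68.92558·x + 70.92470·(1 − x) = 69.72307
(68.92558 − 70.92470)·x = 69.72307 − 70.92470
x = -1.20163 / -1.99912 = 0.60108 → 60.11% Ga-69, 39.89% Ga-71.

Ga-69: 60.11%, Ga-71: 39.89%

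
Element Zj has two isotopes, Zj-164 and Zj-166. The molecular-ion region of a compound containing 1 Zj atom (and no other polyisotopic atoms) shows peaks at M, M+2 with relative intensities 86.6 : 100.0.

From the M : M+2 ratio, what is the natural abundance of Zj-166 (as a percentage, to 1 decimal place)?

Write p for the Zj-164 fraction. I(M+2)/I(M) = [C(1,1)·p^0·(1−p)] / p^1 = 1·(1−p)/p = 100.0/86.6 = 1.1547
(1−p)/p = 1.1547/1 = 1.1547  ⇒  p = 1/(1 + 1.1547) = 0.4641
Zj-164: 46.4%, Zj-166: 53.6%.

53.6%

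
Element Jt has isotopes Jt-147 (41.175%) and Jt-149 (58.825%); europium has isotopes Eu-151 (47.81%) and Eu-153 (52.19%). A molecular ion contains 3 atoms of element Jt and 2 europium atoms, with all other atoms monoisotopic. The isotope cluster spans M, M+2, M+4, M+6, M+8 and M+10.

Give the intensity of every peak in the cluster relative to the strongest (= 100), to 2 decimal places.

4.67 : 30.24 : 77.94 : 100.00 : 63.87 : 16.24

Element Jt pattern (n=3): 0.0698073 : 0.2991923 : 0.42744352 : 0.20355689
Europium pattern (n=2): 0.22857961 : 0.49904078 : 0.27237961
Convolve the two distributions (both contribute in 2-u steps):
  M: 0.0698073×0.22857961 = 0.015957
  M+2: 0.0698073×0.49904078 + 0.2991923×0.22857961 = 0.103226
  M+4: 0.0698073×0.27237961 + 0.2991923×0.49904078 + 0.42744352×0.22857961 = 0.266028
  M+6: 0.2991923×0.27237961 + 0.42744352×0.49904078 + 0.20355689×0.22857961 = 0.341335
  M+8: 0.42744352×0.27237961 + 0.20355689×0.49904078 = 0.218010
  M+10: 0.20355689×0.27237961 = 0.055445
Scale to base peak (0.341335) = 100: 4.67 : 30.24 : 77.94 : 100.00 : 63.87 : 16.24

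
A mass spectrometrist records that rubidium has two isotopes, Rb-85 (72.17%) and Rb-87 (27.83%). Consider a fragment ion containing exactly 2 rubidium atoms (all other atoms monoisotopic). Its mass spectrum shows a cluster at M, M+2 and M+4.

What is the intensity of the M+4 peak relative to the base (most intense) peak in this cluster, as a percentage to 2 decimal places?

14.87%

Binomial terms of (0.7217 + 0.2783)^2: M 0.5209, M+2 0.4017, M+4 0.0775 → M is the base peak.
P(M) = C(2,0) × 0.7217^2 × 0.2783^0 = 1 × 0.52085089 × 1.0000 = 0.520851 (base)
P(M+4) = C(2,2) × 0.7217^0 × 0.2783^2 = 1 × 1.0000 × 0.07745089 = 0.077451
Relative intensity = 0.077451 / 0.520851 × 100 = 14.87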